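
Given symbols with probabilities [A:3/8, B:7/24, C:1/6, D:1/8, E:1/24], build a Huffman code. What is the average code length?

Huffman tree construction:
Combine smallest probabilities repeatedly
Resulting codes:
  A: 0 (length 1)
  B: 10 (length 2)
  C: 110 (length 3)
  D: 1111 (length 4)
  E: 1110 (length 4)
Average length = Σ p(s) × length(s) = 2.1250 bits


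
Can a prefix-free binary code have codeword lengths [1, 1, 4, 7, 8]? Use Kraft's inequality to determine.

Kraft inequality: Σ 2^(-l_i) ≤ 1 for prefix-free code
Calculating: 2^(-1) + 2^(-1) + 2^(-4) + 2^(-7) + 2^(-8)
= 0.5 + 0.5 + 0.0625 + 0.0078125 + 0.00390625
= 1.0742
Since 1.0742 > 1, prefix-free code does not exist


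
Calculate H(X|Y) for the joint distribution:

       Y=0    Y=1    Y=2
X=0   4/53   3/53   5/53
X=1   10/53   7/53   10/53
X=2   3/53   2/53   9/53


H(X|Y) = Σ_y p(y) H(X|Y=y)
  p(Y=0) = 17/53, H(X|Y=0) = 1.3831
  p(Y=1) = 12/53, H(X|Y=1) = 1.3844
  p(Y=2) = 24/53, H(X|Y=2) = 1.5284
H(X|Y) = 0.3208×1.3831 + 0.2264×1.3844 + 0.4528×1.5284 = 1.4492 bits


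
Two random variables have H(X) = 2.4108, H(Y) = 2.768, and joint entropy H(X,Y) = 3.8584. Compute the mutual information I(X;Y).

I(X;Y) = H(X) + H(Y) - H(X,Y)
I(X;Y) = 2.4108 + 2.768 - 3.8584 = 1.3204 bits


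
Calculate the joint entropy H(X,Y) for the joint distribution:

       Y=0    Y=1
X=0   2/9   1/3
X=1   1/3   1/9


H(X,Y) = -Σ p(x,y) log₂ p(x,y)
  p(0,0)=2/9: -0.2222 × log₂(0.2222) = 0.4822
  p(0,1)=1/3: -0.3333 × log₂(0.3333) = 0.5283
  p(1,0)=1/3: -0.3333 × log₂(0.3333) = 0.5283
  p(1,1)=1/9: -0.1111 × log₂(0.1111) = 0.3522
H(X,Y) = 1.8911 bits


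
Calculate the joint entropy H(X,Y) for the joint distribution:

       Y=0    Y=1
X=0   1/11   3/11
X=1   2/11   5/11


H(X,Y) = -Σ p(x,y) log₂ p(x,y)
  p(0,0)=1/11: -0.0909 × log₂(0.0909) = 0.3145
  p(0,1)=3/11: -0.2727 × log₂(0.2727) = 0.5112
  p(1,0)=2/11: -0.1818 × log₂(0.1818) = 0.4472
  p(1,1)=5/11: -0.4545 × log₂(0.4545) = 0.5170
H(X,Y) = 1.7899 bits


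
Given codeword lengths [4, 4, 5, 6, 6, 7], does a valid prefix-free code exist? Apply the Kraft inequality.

Kraft inequality: Σ 2^(-l_i) ≤ 1 for prefix-free code
Calculating: 2^(-4) + 2^(-4) + 2^(-5) + 2^(-6) + 2^(-6) + 2^(-7)
= 0.0625 + 0.0625 + 0.03125 + 0.015625 + 0.015625 + 0.0078125
= 0.1953
Since 0.1953 ≤ 1, prefix-free code exists


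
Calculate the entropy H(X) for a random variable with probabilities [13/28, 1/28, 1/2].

H(X) = -Σ p(x) log₂ p(x)
  -13/28 × log₂(13/28) = 0.5139
  -1/28 × log₂(1/28) = 0.1717
  -1/2 × log₂(1/2) = 0.5000
H(X) = 1.1856 bits


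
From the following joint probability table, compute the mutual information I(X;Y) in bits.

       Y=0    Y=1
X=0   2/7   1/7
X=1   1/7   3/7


H(X) = 0.9852, H(Y) = 0.9852, H(X,Y) = 1.8424
I(X;Y) = H(X) + H(Y) - H(X,Y) = 0.1281 bits


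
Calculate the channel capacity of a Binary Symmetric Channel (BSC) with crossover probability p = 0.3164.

For BSC with error probability p:
C = 1 - H(p) where H(p) is binary entropy
H(0.3164) = -0.3164 × log₂(0.3164) - 0.6836 × log₂(0.6836)
H(p) = 0.9004
C = 1 - 0.9004 = 0.0996 bits/use


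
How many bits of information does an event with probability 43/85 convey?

Information content I(x) = -log₂(p(x))
I = -log₂(43/85) = -log₂(0.5059)
I = 0.9831 bits


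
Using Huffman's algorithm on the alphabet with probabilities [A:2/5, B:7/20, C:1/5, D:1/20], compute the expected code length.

Huffman tree construction:
Combine smallest probabilities repeatedly
Resulting codes:
  A: 0 (length 1)
  B: 11 (length 2)
  C: 101 (length 3)
  D: 100 (length 3)
Average length = Σ p(s) × length(s) = 1.8500 bits


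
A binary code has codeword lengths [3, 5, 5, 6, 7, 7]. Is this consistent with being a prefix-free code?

Kraft inequality: Σ 2^(-l_i) ≤ 1 for prefix-free code
Calculating: 2^(-3) + 2^(-5) + 2^(-5) + 2^(-6) + 2^(-7) + 2^(-7)
= 0.125 + 0.03125 + 0.03125 + 0.015625 + 0.0078125 + 0.0078125
= 0.2188
Since 0.2188 ≤ 1, prefix-free code exists


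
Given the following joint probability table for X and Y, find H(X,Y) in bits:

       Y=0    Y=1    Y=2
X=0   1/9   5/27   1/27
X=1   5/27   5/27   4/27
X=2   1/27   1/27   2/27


H(X,Y) = -Σ p(x,y) log₂ p(x,y)
  p(0,0)=1/9: -0.1111 × log₂(0.1111) = 0.3522
  p(0,1)=5/27: -0.1852 × log₂(0.1852) = 0.4505
  p(0,2)=1/27: -0.0370 × log₂(0.0370) = 0.1761
  p(1,0)=5/27: -0.1852 × log₂(0.1852) = 0.4505
  p(1,1)=5/27: -0.1852 × log₂(0.1852) = 0.4505
  p(1,2)=4/27: -0.1481 × log₂(0.1481) = 0.4081
  p(2,0)=1/27: -0.0370 × log₂(0.0370) = 0.1761
  p(2,1)=1/27: -0.0370 × log₂(0.0370) = 0.1761
  p(2,2)=2/27: -0.0741 × log₂(0.0741) = 0.2781
H(X,Y) = 2.9185 bits


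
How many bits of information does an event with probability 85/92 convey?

Information content I(x) = -log₂(p(x))
I = -log₂(85/92) = -log₂(0.9239)
I = 0.1142 bits


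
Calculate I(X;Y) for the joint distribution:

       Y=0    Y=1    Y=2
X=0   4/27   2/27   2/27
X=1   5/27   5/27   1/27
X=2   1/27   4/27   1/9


H(X) = 1.5677, H(Y) = 1.5407, H(X,Y) = 2.9781
I(X;Y) = H(X) + H(Y) - H(X,Y) = 0.1304 bits


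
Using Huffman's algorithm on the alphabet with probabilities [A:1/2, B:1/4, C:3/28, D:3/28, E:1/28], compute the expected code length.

Huffman tree construction:
Combine smallest probabilities repeatedly
Resulting codes:
  A: 0 (length 1)
  B: 10 (length 2)
  C: 1111 (length 4)
  D: 110 (length 3)
  E: 1110 (length 4)
Average length = Σ p(s) × length(s) = 1.8929 bits


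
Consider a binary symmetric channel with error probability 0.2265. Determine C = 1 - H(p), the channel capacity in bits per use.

For BSC with error probability p:
C = 1 - H(p) where H(p) is binary entropy
H(0.2265) = -0.2265 × log₂(0.2265) - 0.7735 × log₂(0.7735)
H(p) = 0.7719
C = 1 - 0.7719 = 0.2281 bits/use


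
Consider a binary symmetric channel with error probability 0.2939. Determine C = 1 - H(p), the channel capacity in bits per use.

For BSC with error probability p:
C = 1 - H(p) where H(p) is binary entropy
H(0.2939) = -0.2939 × log₂(0.2939) - 0.7061 × log₂(0.7061)
H(p) = 0.8737
C = 1 - 0.8737 = 0.1263 bits/use


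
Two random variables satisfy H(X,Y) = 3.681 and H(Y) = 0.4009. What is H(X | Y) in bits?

Chain rule: H(X,Y) = H(X|Y) + H(Y)
H(X|Y) = H(X,Y) - H(Y) = 3.681 - 0.4009 = 3.2801 bits


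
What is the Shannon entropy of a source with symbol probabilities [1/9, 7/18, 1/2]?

H(X) = -Σ p(x) log₂ p(x)
  -1/9 × log₂(1/9) = 0.3522
  -7/18 × log₂(7/18) = 0.5299
  -1/2 × log₂(1/2) = 0.5000
H(X) = 1.3821 bits


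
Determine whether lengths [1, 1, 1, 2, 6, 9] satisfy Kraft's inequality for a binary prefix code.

Kraft inequality: Σ 2^(-l_i) ≤ 1 for prefix-free code
Calculating: 2^(-1) + 2^(-1) + 2^(-1) + 2^(-2) + 2^(-6) + 2^(-9)
= 0.5 + 0.5 + 0.5 + 0.25 + 0.015625 + 0.001953125
= 1.7676
Since 1.7676 > 1, prefix-free code does not exist


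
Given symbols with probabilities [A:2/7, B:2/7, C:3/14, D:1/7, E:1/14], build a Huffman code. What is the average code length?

Huffman tree construction:
Combine smallest probabilities repeatedly
Resulting codes:
  A: 10 (length 2)
  B: 11 (length 2)
  C: 00 (length 2)
  D: 011 (length 3)
  E: 010 (length 3)
Average length = Σ p(s) × length(s) = 2.2143 bits


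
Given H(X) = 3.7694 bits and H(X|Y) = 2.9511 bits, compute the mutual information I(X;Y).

I(X;Y) = H(X) - H(X|Y)
I(X;Y) = 3.7694 - 2.9511 = 0.8183 bits


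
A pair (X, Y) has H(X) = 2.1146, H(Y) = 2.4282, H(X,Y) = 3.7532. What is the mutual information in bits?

I(X;Y) = H(X) + H(Y) - H(X,Y)
I(X;Y) = 2.1146 + 2.4282 - 3.7532 = 0.7896 bits


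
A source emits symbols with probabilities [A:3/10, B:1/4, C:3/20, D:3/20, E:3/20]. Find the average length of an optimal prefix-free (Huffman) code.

Huffman tree construction:
Combine smallest probabilities repeatedly
Resulting codes:
  A: 10 (length 2)
  B: 01 (length 2)
  C: 110 (length 3)
  D: 111 (length 3)
  E: 00 (length 2)
Average length = Σ p(s) × length(s) = 2.3000 bits


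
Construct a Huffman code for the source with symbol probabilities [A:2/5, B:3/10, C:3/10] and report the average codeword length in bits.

Huffman tree construction:
Combine smallest probabilities repeatedly
Resulting codes:
  A: 0 (length 1)
  B: 10 (length 2)
  C: 11 (length 2)
Average length = Σ p(s) × length(s) = 1.6000 bits


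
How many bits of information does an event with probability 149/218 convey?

Information content I(x) = -log₂(p(x))
I = -log₂(149/218) = -log₂(0.6835)
I = 0.5490 bits


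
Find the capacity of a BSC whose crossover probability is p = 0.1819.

For BSC with error probability p:
C = 1 - H(p) where H(p) is binary entropy
H(0.1819) = -0.1819 × log₂(0.1819) - 0.8181 × log₂(0.8181)
H(p) = 0.6842
C = 1 - 0.6842 = 0.3158 bits/use


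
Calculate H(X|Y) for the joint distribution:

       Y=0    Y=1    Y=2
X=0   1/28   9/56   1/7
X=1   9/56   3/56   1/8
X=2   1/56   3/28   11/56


H(X|Y) = Σ_y p(y) H(X|Y=y)
  p(Y=0) = 3/14, H(X|Y=0) = 1.0409
  p(Y=1) = 9/28, H(X|Y=1) = 1.4591
  p(Y=2) = 13/28, H(X|Y=2) = 1.5579
H(X|Y) = 0.2143×1.0409 + 0.3214×1.4591 + 0.4643×1.5579 = 1.4154 bits


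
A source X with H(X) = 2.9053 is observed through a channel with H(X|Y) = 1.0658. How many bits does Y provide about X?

I(X;Y) = H(X) - H(X|Y)
I(X;Y) = 2.9053 - 1.0658 = 1.8395 bits


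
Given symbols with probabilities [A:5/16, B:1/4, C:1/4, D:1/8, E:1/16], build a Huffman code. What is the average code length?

Huffman tree construction:
Combine smallest probabilities repeatedly
Resulting codes:
  A: 11 (length 2)
  B: 01 (length 2)
  C: 10 (length 2)
  D: 001 (length 3)
  E: 000 (length 3)
Average length = Σ p(s) × length(s) = 2.1875 bits


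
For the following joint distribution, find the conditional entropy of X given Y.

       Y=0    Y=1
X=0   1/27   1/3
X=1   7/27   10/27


H(X|Y) = Σ_y p(y) H(X|Y=y)
  p(Y=0) = 8/27, H(X|Y=0) = 0.5436
  p(Y=1) = 19/27, H(X|Y=1) = 0.9980
H(X|Y) = 0.2963×0.5436 + 0.7037×0.9980 = 0.8634 bits


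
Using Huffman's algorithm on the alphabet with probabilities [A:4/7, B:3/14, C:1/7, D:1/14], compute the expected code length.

Huffman tree construction:
Combine smallest probabilities repeatedly
Resulting codes:
  A: 1 (length 1)
  B: 00 (length 2)
  C: 011 (length 3)
  D: 010 (length 3)
Average length = Σ p(s) × length(s) = 1.6429 bits


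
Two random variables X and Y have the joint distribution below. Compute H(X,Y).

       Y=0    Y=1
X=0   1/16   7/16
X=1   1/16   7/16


H(X,Y) = -Σ p(x,y) log₂ p(x,y)
  p(0,0)=1/16: -0.0625 × log₂(0.0625) = 0.2500
  p(0,1)=7/16: -0.4375 × log₂(0.4375) = 0.5218
  p(1,0)=1/16: -0.0625 × log₂(0.0625) = 0.2500
  p(1,1)=7/16: -0.4375 × log₂(0.4375) = 0.5218
H(X,Y) = 1.5436 bits


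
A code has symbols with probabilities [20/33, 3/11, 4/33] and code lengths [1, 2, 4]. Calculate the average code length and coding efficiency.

Average length L = Σ p_i × l_i = 1.6364 bits
Entropy H = 1.3181 bits
Efficiency η = H/L × 100% = 80.55%


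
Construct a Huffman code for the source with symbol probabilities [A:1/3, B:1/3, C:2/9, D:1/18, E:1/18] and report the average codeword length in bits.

Huffman tree construction:
Combine smallest probabilities repeatedly
Resulting codes:
  A: 10 (length 2)
  B: 11 (length 2)
  C: 01 (length 2)
  D: 000 (length 3)
  E: 001 (length 3)
Average length = Σ p(s) × length(s) = 2.1111 bits


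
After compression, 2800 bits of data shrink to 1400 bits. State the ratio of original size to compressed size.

Compression ratio = Original / Compressed
= 2800 / 1400 = 2.00:1


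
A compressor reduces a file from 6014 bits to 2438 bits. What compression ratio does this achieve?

Compression ratio = Original / Compressed
= 6014 / 2438 = 2.47:1


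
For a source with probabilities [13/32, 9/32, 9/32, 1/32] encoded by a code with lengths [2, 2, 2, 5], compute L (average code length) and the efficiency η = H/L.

Average length L = Σ p_i × l_i = 2.0938 bits
Entropy H = 1.7136 bits
Efficiency η = H/L × 100% = 81.84%


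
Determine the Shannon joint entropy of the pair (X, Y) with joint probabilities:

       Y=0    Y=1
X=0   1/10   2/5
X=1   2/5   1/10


H(X,Y) = -Σ p(x,y) log₂ p(x,y)
  p(0,0)=1/10: -0.1000 × log₂(0.1000) = 0.3322
  p(0,1)=2/5: -0.4000 × log₂(0.4000) = 0.5288
  p(1,0)=2/5: -0.4000 × log₂(0.4000) = 0.5288
  p(1,1)=1/10: -0.1000 × log₂(0.1000) = 0.3322
H(X,Y) = 1.7219 bits


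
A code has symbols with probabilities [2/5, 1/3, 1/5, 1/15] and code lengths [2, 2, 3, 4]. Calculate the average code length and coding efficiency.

Average length L = Σ p_i × l_i = 2.3333 bits
Entropy H = 1.7819 bits
Efficiency η = H/L × 100% = 76.37%


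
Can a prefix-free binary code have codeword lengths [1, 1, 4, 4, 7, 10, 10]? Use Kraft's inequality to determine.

Kraft inequality: Σ 2^(-l_i) ≤ 1 for prefix-free code
Calculating: 2^(-1) + 2^(-1) + 2^(-4) + 2^(-4) + 2^(-7) + 2^(-10) + 2^(-10)
= 0.5 + 0.5 + 0.0625 + 0.0625 + 0.0078125 + 0.0009765625 + 0.0009765625
= 1.1348
Since 1.1348 > 1, prefix-free code does not exist


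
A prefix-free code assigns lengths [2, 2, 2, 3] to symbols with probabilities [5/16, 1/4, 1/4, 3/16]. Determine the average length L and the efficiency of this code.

Average length L = Σ p_i × l_i = 2.1875 bits
Entropy H = 1.9772 bits
Efficiency η = H/L × 100% = 90.39%


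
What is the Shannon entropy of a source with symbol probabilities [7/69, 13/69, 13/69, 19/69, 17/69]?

H(X) = -Σ p(x) log₂ p(x)
  -7/69 × log₂(7/69) = 0.3349
  -13/69 × log₂(13/69) = 0.4537
  -13/69 × log₂(13/69) = 0.4537
  -19/69 × log₂(19/69) = 0.5123
  -17/69 × log₂(17/69) = 0.4979
H(X) = 2.2526 bits


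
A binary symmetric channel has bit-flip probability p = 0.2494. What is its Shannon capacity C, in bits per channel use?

For BSC with error probability p:
C = 1 - H(p) where H(p) is binary entropy
H(0.2494) = -0.2494 × log₂(0.2494) - 0.7506 × log₂(0.7506)
H(p) = 0.8103
C = 1 - 0.8103 = 0.1897 bits/use


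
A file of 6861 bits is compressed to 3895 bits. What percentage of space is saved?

Space savings = (1 - Compressed/Original) × 100%
= (1 - 3895/6861) × 100%
= 43.23%


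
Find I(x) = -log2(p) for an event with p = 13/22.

Information content I(x) = -log₂(p(x))
I = -log₂(13/22) = -log₂(0.5909)
I = 0.7590 bits


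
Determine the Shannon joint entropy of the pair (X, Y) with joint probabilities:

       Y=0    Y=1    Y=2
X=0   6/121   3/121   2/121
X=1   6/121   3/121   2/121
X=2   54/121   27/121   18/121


H(X,Y) = -Σ p(x,y) log₂ p(x,y)
  p(0,0)=6/121: -0.0496 × log₂(0.0496) = 0.2149
  p(0,1)=3/121: -0.0248 × log₂(0.0248) = 0.1322
  p(0,2)=2/121: -0.0165 × log₂(0.0165) = 0.0978
  p(1,0)=6/121: -0.0496 × log₂(0.0496) = 0.2149
  p(1,1)=3/121: -0.0248 × log₂(0.0248) = 0.1322
  p(1,2)=2/121: -0.0165 × log₂(0.0165) = 0.0978
  p(2,0)=54/121: -0.4463 × log₂(0.4463) = 0.5195
  p(2,1)=27/121: -0.2231 × log₂(0.2231) = 0.4829
  p(2,2)=18/121: -0.1488 × log₂(0.1488) = 0.4089
H(X,Y) = 2.3012 bits


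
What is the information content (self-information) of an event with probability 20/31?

Information content I(x) = -log₂(p(x))
I = -log₂(20/31) = -log₂(0.6452)
I = 0.6323 bits


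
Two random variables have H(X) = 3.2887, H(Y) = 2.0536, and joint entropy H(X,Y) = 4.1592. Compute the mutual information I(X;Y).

I(X;Y) = H(X) + H(Y) - H(X,Y)
I(X;Y) = 3.2887 + 2.0536 - 4.1592 = 1.1831 bits


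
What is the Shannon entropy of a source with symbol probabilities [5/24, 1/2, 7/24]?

H(X) = -Σ p(x) log₂ p(x)
  -5/24 × log₂(5/24) = 0.4715
  -1/2 × log₂(1/2) = 0.5000
  -7/24 × log₂(7/24) = 0.5185
H(X) = 1.4899 bits


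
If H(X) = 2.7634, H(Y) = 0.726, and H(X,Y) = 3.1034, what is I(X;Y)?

I(X;Y) = H(X) + H(Y) - H(X,Y)
I(X;Y) = 2.7634 + 0.726 - 3.1034 = 0.386 bits


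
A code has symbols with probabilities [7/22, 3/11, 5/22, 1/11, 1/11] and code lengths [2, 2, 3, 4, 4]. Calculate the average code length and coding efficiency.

Average length L = Σ p_i × l_i = 2.5909 bits
Entropy H = 2.1517 bits
Efficiency η = H/L × 100% = 83.05%


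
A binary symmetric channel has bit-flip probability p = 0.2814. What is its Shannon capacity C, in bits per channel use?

For BSC with error probability p:
C = 1 - H(p) where H(p) is binary entropy
H(0.2814) = -0.2814 × log₂(0.2814) - 0.7186 × log₂(0.7186)
H(p) = 0.8574
C = 1 - 0.8574 = 0.1426 bits/use


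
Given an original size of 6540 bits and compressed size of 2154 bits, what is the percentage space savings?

Space savings = (1 - Compressed/Original) × 100%
= (1 - 2154/6540) × 100%
= 67.06%


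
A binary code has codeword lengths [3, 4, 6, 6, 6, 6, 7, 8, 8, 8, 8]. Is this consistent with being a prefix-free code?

Kraft inequality: Σ 2^(-l_i) ≤ 1 for prefix-free code
Calculating: 2^(-3) + 2^(-4) + 2^(-6) + 2^(-6) + 2^(-6) + 2^(-6) + 2^(-7) + 2^(-8) + 2^(-8) + 2^(-8) + 2^(-8)
= 0.125 + 0.0625 + 0.015625 + 0.015625 + 0.015625 + 0.015625 + 0.0078125 + 0.00390625 + 0.00390625 + 0.00390625 + 0.00390625
= 0.2734
Since 0.2734 ≤ 1, prefix-free code exists


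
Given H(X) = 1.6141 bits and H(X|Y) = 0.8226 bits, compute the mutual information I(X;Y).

I(X;Y) = H(X) - H(X|Y)
I(X;Y) = 1.6141 - 0.8226 = 0.7915 bits


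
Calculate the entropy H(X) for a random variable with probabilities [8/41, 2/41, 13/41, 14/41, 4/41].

H(X) = -Σ p(x) log₂ p(x)
  -8/41 × log₂(8/41) = 0.4600
  -2/41 × log₂(2/41) = 0.2126
  -13/41 × log₂(13/41) = 0.5254
  -14/41 × log₂(14/41) = 0.5293
  -4/41 × log₂(4/41) = 0.3276
H(X) = 2.0549 bits


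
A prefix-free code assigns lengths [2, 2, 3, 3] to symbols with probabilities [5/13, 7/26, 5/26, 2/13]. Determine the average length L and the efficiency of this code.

Average length L = Σ p_i × l_i = 2.3462 bits
Entropy H = 1.9127 bits
Efficiency η = H/L × 100% = 81.53%


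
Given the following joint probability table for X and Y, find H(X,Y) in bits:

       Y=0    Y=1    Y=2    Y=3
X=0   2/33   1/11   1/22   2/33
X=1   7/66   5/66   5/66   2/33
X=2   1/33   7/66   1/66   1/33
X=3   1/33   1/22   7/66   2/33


H(X,Y) = -Σ p(x,y) log₂ p(x,y)
  p(0,0)=2/33: -0.0606 × log₂(0.0606) = 0.2451
  p(0,1)=1/11: -0.0909 × log₂(0.0909) = 0.3145
  p(0,2)=1/22: -0.0455 × log₂(0.0455) = 0.2027
  p(0,3)=2/33: -0.0606 × log₂(0.0606) = 0.2451
  p(1,0)=7/66: -0.1061 × log₂(0.1061) = 0.3433
  p(1,1)=5/66: -0.0758 × log₂(0.0758) = 0.2820
  p(1,2)=5/66: -0.0758 × log₂(0.0758) = 0.2820
  p(1,3)=2/33: -0.0606 × log₂(0.0606) = 0.2451
  p(2,0)=1/33: -0.0303 × log₂(0.0303) = 0.1529
  p(2,1)=7/66: -0.1061 × log₂(0.1061) = 0.3433
  p(2,2)=1/66: -0.0152 × log₂(0.0152) = 0.0916
  p(2,3)=1/33: -0.0303 × log₂(0.0303) = 0.1529
  p(3,0)=1/33: -0.0303 × log₂(0.0303) = 0.1529
  p(3,1)=1/22: -0.0455 × log₂(0.0455) = 0.2027
  p(3,2)=7/66: -0.1061 × log₂(0.1061) = 0.3433
  p(3,3)=2/33: -0.0606 × log₂(0.0606) = 0.2451
H(X,Y) = 3.8445 bits


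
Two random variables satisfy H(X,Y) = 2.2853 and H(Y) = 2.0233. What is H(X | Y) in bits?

Chain rule: H(X,Y) = H(X|Y) + H(Y)
H(X|Y) = H(X,Y) - H(Y) = 2.2853 - 2.0233 = 0.262 bits


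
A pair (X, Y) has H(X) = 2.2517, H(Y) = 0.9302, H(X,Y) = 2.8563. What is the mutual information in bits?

I(X;Y) = H(X) + H(Y) - H(X,Y)
I(X;Y) = 2.2517 + 0.9302 - 2.8563 = 0.3256 bits


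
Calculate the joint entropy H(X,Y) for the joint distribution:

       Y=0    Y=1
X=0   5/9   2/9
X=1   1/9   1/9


H(X,Y) = -Σ p(x,y) log₂ p(x,y)
  p(0,0)=5/9: -0.5556 × log₂(0.5556) = 0.4711
  p(0,1)=2/9: -0.2222 × log₂(0.2222) = 0.4822
  p(1,0)=1/9: -0.1111 × log₂(0.1111) = 0.3522
  p(1,1)=1/9: -0.1111 × log₂(0.1111) = 0.3522
H(X,Y) = 1.6577 bits


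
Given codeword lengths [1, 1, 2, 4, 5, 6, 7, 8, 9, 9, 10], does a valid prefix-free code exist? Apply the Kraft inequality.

Kraft inequality: Σ 2^(-l_i) ≤ 1 for prefix-free code
Calculating: 2^(-1) + 2^(-1) + 2^(-2) + 2^(-4) + 2^(-5) + 2^(-6) + 2^(-7) + 2^(-8) + 2^(-9) + 2^(-9) + 2^(-10)
= 0.5 + 0.5 + 0.25 + 0.0625 + 0.03125 + 0.015625 + 0.0078125 + 0.00390625 + 0.001953125 + 0.001953125 + 0.0009765625
= 1.3760
Since 1.3760 > 1, prefix-free code does not exist


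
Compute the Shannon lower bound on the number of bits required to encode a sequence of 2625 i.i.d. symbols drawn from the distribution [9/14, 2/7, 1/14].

Entropy H = 1.1981 bits/symbol
Minimum bits = H × n = 1.1981 × 2625
= 3145.06 bits


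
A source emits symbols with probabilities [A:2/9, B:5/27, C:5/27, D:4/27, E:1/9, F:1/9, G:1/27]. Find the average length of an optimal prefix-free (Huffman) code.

Huffman tree construction:
Combine smallest probabilities repeatedly
Resulting codes:
  A: 01 (length 2)
  B: 111 (length 3)
  C: 00 (length 2)
  D: 101 (length 3)
  E: 1101 (length 4)
  F: 100 (length 3)
  G: 1100 (length 4)
Average length = Σ p(s) × length(s) = 2.7407 bits


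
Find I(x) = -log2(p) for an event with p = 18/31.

Information content I(x) = -log₂(p(x))
I = -log₂(18/31) = -log₂(0.5806)
I = 0.7843 bits


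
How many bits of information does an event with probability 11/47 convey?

Information content I(x) = -log₂(p(x))
I = -log₂(11/47) = -log₂(0.2340)
I = 2.0952 bits


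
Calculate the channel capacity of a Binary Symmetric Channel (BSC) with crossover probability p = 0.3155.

For BSC with error probability p:
C = 1 - H(p) where H(p) is binary entropy
H(0.3155) = -0.3155 × log₂(0.3155) - 0.6845 × log₂(0.6845)
H(p) = 0.8994
C = 1 - 0.8994 = 0.1006 bits/use


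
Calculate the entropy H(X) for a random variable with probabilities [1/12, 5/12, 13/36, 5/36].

H(X) = -Σ p(x) log₂ p(x)
  -1/12 × log₂(1/12) = 0.2987
  -5/12 × log₂(5/12) = 0.5263
  -13/36 × log₂(13/36) = 0.5306
  -5/36 × log₂(5/36) = 0.3956
H(X) = 1.7512 bits


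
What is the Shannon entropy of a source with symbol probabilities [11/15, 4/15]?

H(X) = -Σ p(x) log₂ p(x)
  -11/15 × log₂(11/15) = 0.3281
  -4/15 × log₂(4/15) = 0.5085
H(X) = 0.8366 bits


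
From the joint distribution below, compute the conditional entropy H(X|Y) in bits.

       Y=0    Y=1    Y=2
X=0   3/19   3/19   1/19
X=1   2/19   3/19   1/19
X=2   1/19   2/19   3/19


H(X|Y) = Σ_y p(y) H(X|Y=y)
  p(Y=0) = 6/19, H(X|Y=0) = 1.4591
  p(Y=1) = 8/19, H(X|Y=1) = 1.5613
  p(Y=2) = 5/19, H(X|Y=2) = 1.3710
H(X|Y) = 0.3158×1.4591 + 0.4211×1.5613 + 0.2632×1.3710 = 1.4789 bits


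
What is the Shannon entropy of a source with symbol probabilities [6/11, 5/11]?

H(X) = -Σ p(x) log₂ p(x)
  -6/11 × log₂(6/11) = 0.4770
  -5/11 × log₂(5/11) = 0.5170
H(X) = 0.9940 bits


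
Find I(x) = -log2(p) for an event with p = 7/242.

Information content I(x) = -log₂(p(x))
I = -log₂(7/242) = -log₂(0.0289)
I = 5.1115 bits


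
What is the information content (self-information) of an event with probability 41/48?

Information content I(x) = -log₂(p(x))
I = -log₂(41/48) = -log₂(0.8542)
I = 0.2274 bits


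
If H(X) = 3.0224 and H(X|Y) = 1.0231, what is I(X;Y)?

I(X;Y) = H(X) - H(X|Y)
I(X;Y) = 3.0224 - 1.0231 = 1.9993 bits


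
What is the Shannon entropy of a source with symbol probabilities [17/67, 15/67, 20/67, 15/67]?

H(X) = -Σ p(x) log₂ p(x)
  -17/67 × log₂(17/67) = 0.5020
  -15/67 × log₂(15/67) = 0.4834
  -20/67 × log₂(20/67) = 0.5206
  -15/67 × log₂(15/67) = 0.4834
H(X) = 1.9895 bits


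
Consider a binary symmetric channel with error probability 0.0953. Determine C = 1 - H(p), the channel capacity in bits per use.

For BSC with error probability p:
C = 1 - H(p) where H(p) is binary entropy
H(0.0953) = -0.0953 × log₂(0.0953) - 0.9047 × log₂(0.9047)
H(p) = 0.4539
C = 1 - 0.4539 = 0.5461 bits/use


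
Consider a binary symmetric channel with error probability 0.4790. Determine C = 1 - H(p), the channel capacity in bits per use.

For BSC with error probability p:
C = 1 - H(p) where H(p) is binary entropy
H(0.4790) = -0.4790 × log₂(0.4790) - 0.5210 × log₂(0.5210)
H(p) = 0.9987
C = 1 - 0.9987 = 0.0013 bits/use


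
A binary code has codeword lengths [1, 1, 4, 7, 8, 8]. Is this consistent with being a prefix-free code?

Kraft inequality: Σ 2^(-l_i) ≤ 1 for prefix-free code
Calculating: 2^(-1) + 2^(-1) + 2^(-4) + 2^(-7) + 2^(-8) + 2^(-8)
= 0.5 + 0.5 + 0.0625 + 0.0078125 + 0.00390625 + 0.00390625
= 1.0781
Since 1.0781 > 1, prefix-free code does not exist


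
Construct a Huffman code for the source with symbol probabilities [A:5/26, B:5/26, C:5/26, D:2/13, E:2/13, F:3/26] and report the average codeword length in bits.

Huffman tree construction:
Combine smallest probabilities repeatedly
Resulting codes:
  A: 111 (length 3)
  B: 00 (length 2)
  C: 01 (length 2)
  D: 101 (length 3)
  E: 110 (length 3)
  F: 100 (length 3)
Average length = Σ p(s) × length(s) = 2.6154 bits


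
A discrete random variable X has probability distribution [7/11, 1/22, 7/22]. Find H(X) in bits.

H(X) = -Σ p(x) log₂ p(x)
  -7/11 × log₂(7/11) = 0.4150
  -1/22 × log₂(1/22) = 0.2027
  -7/22 × log₂(7/22) = 0.5257
H(X) = 1.1433 bits


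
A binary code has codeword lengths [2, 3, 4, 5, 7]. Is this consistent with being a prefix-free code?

Kraft inequality: Σ 2^(-l_i) ≤ 1 for prefix-free code
Calculating: 2^(-2) + 2^(-3) + 2^(-4) + 2^(-5) + 2^(-7)
= 0.25 + 0.125 + 0.0625 + 0.03125 + 0.0078125
= 0.4766
Since 0.4766 ≤ 1, prefix-free code exists


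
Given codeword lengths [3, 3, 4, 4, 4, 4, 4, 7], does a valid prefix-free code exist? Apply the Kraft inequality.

Kraft inequality: Σ 2^(-l_i) ≤ 1 for prefix-free code
Calculating: 2^(-3) + 2^(-3) + 2^(-4) + 2^(-4) + 2^(-4) + 2^(-4) + 2^(-4) + 2^(-7)
= 0.125 + 0.125 + 0.0625 + 0.0625 + 0.0625 + 0.0625 + 0.0625 + 0.0078125
= 0.5703
Since 0.5703 ≤ 1, prefix-free code exists


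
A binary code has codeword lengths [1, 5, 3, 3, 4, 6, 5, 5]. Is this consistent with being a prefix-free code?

Kraft inequality: Σ 2^(-l_i) ≤ 1 for prefix-free code
Calculating: 2^(-1) + 2^(-5) + 2^(-3) + 2^(-3) + 2^(-4) + 2^(-6) + 2^(-5) + 2^(-5)
= 0.5 + 0.03125 + 0.125 + 0.125 + 0.0625 + 0.015625 + 0.03125 + 0.03125
= 0.9219
Since 0.9219 ≤ 1, prefix-free code exists


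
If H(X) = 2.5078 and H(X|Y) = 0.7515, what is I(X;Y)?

I(X;Y) = H(X) - H(X|Y)
I(X;Y) = 2.5078 - 0.7515 = 1.7563 bits


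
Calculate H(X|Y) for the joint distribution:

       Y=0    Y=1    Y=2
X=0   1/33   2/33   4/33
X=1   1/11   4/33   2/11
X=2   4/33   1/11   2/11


H(X|Y) = Σ_y p(y) H(X|Y=y)
  p(Y=0) = 8/33, H(X|Y=0) = 1.4056
  p(Y=1) = 3/11, H(X|Y=1) = 1.5305
  p(Y=2) = 16/33, H(X|Y=2) = 1.5613
H(X|Y) = 0.2424×1.4056 + 0.2727×1.5305 + 0.4848×1.5613 = 1.5152 bits


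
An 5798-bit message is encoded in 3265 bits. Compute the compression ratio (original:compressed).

Compression ratio = Original / Compressed
= 5798 / 3265 = 1.78:1


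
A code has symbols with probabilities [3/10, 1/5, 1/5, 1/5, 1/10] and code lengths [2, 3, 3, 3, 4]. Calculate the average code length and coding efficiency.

Average length L = Σ p_i × l_i = 2.8000 bits
Entropy H = 2.2464 bits
Efficiency η = H/L × 100% = 80.23%


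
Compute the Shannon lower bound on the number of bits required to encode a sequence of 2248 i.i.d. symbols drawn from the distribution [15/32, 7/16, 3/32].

Entropy H = 1.3543 bits/symbol
Minimum bits = H × n = 1.3543 × 2248
= 3044.55 bits


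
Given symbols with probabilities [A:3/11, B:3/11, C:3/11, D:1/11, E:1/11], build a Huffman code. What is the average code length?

Huffman tree construction:
Combine smallest probabilities repeatedly
Resulting codes:
  A: 01 (length 2)
  B: 10 (length 2)
  C: 11 (length 2)
  D: 000 (length 3)
  E: 001 (length 3)
Average length = Σ p(s) × length(s) = 2.1818 bits


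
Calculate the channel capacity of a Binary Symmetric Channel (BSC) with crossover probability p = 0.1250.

For BSC with error probability p:
C = 1 - H(p) where H(p) is binary entropy
H(0.1250) = -0.1250 × log₂(0.1250) - 0.8750 × log₂(0.8750)
H(p) = 0.5436
C = 1 - 0.5436 = 0.4564 bits/use


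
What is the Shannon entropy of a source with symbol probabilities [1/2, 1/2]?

H(X) = -Σ p(x) log₂ p(x)
  -1/2 × log₂(1/2) = 0.5000
  -1/2 × log₂(1/2) = 0.5000
H(X) = 1.0000 bits


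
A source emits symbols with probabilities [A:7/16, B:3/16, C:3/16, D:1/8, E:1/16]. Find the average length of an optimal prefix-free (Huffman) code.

Huffman tree construction:
Combine smallest probabilities repeatedly
Resulting codes:
  A: 0 (length 1)
  B: 110 (length 3)
  C: 111 (length 3)
  D: 101 (length 3)
  E: 100 (length 3)
Average length = Σ p(s) × length(s) = 2.1250 bits


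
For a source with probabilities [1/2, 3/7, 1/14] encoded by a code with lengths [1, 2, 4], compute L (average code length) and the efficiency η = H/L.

Average length L = Σ p_i × l_i = 1.6429 bits
Entropy H = 1.2958 bits
Efficiency η = H/L × 100% = 78.88%


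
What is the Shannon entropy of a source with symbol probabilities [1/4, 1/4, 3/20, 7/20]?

H(X) = -Σ p(x) log₂ p(x)
  -1/4 × log₂(1/4) = 0.5000
  -1/4 × log₂(1/4) = 0.5000
  -3/20 × log₂(3/20) = 0.4105
  -7/20 × log₂(7/20) = 0.5301
H(X) = 1.9406 bits


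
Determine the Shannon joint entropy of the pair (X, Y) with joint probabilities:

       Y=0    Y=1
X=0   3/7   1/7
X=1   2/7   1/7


H(X,Y) = -Σ p(x,y) log₂ p(x,y)
  p(0,0)=3/7: -0.4286 × log₂(0.4286) = 0.5239
  p(0,1)=1/7: -0.1429 × log₂(0.1429) = 0.4011
  p(1,0)=2/7: -0.2857 × log₂(0.2857) = 0.5164
  p(1,1)=1/7: -0.1429 × log₂(0.1429) = 0.4011
H(X,Y) = 1.8424 bits


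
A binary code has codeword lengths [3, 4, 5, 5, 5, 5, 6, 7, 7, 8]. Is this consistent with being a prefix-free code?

Kraft inequality: Σ 2^(-l_i) ≤ 1 for prefix-free code
Calculating: 2^(-3) + 2^(-4) + 2^(-5) + 2^(-5) + 2^(-5) + 2^(-5) + 2^(-6) + 2^(-7) + 2^(-7) + 2^(-8)
= 0.125 + 0.0625 + 0.03125 + 0.03125 + 0.03125 + 0.03125 + 0.015625 + 0.0078125 + 0.0078125 + 0.00390625
= 0.3477
Since 0.3477 ≤ 1, prefix-free code exists


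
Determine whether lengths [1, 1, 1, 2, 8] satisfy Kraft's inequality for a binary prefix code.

Kraft inequality: Σ 2^(-l_i) ≤ 1 for prefix-free code
Calculating: 2^(-1) + 2^(-1) + 2^(-1) + 2^(-2) + 2^(-8)
= 0.5 + 0.5 + 0.5 + 0.25 + 0.00390625
= 1.7539
Since 1.7539 > 1, prefix-free code does not exist


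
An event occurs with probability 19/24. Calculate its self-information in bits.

Information content I(x) = -log₂(p(x))
I = -log₂(19/24) = -log₂(0.7917)
I = 0.3370 bits


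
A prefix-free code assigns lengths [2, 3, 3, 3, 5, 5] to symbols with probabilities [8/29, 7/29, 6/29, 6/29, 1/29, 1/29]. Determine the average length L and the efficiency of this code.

Average length L = Σ p_i × l_i = 2.8621 bits
Entropy H = 2.2831 bits
Efficiency η = H/L × 100% = 79.77%


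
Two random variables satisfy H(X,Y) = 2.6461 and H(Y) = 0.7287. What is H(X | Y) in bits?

Chain rule: H(X,Y) = H(X|Y) + H(Y)
H(X|Y) = H(X,Y) - H(Y) = 2.6461 - 0.7287 = 1.9174 bits


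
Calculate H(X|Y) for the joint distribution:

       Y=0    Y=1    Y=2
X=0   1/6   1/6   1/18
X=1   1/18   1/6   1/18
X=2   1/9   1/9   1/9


H(X|Y) = Σ_y p(y) H(X|Y=y)
  p(Y=0) = 1/3, H(X|Y=0) = 1.4591
  p(Y=1) = 4/9, H(X|Y=1) = 1.5613
  p(Y=2) = 2/9, H(X|Y=2) = 1.5000
H(X|Y) = 0.3333×1.4591 + 0.4444×1.5613 + 0.2222×1.5000 = 1.5136 bits


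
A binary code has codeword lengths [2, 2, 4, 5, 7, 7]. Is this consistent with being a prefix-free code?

Kraft inequality: Σ 2^(-l_i) ≤ 1 for prefix-free code
Calculating: 2^(-2) + 2^(-2) + 2^(-4) + 2^(-5) + 2^(-7) + 2^(-7)
= 0.25 + 0.25 + 0.0625 + 0.03125 + 0.0078125 + 0.0078125
= 0.6094
Since 0.6094 ≤ 1, prefix-free code exists


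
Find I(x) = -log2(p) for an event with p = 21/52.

Information content I(x) = -log₂(p(x))
I = -log₂(21/52) = -log₂(0.4038)
I = 1.3081 bits


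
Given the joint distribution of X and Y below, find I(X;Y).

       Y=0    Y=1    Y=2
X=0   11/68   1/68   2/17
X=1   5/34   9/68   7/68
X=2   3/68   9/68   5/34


H(X) = 1.5763, H(Y) = 1.5750, H(X,Y) = 2.9999
I(X;Y) = H(X) + H(Y) - H(X,Y) = 0.1515 bits


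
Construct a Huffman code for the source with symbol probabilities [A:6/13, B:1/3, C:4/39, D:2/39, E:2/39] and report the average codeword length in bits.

Huffman tree construction:
Combine smallest probabilities repeatedly
Resulting codes:
  A: 0 (length 1)
  B: 11 (length 2)
  C: 100 (length 3)
  D: 1010 (length 4)
  E: 1011 (length 4)
Average length = Σ p(s) × length(s) = 1.8462 bits


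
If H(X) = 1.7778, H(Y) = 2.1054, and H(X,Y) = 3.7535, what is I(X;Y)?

I(X;Y) = H(X) + H(Y) - H(X,Y)
I(X;Y) = 1.7778 + 2.1054 - 3.7535 = 0.1297 bits


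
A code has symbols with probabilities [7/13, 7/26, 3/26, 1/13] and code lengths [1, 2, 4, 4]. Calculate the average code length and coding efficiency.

Average length L = Σ p_i × l_i = 1.8462 bits
Entropy H = 1.6347 bits
Efficiency η = H/L × 100% = 88.55%


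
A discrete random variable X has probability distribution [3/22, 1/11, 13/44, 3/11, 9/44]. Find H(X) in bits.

H(X) = -Σ p(x) log₂ p(x)
  -3/22 × log₂(3/22) = 0.3920
  -1/11 × log₂(1/11) = 0.3145
  -13/44 × log₂(13/44) = 0.5197
  -3/11 × log₂(3/11) = 0.5112
  -9/44 × log₂(9/44) = 0.4683
H(X) = 2.2057 bits


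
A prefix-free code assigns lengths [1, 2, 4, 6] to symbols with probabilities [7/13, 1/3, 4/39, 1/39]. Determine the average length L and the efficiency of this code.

Average length L = Σ p_i × l_i = 1.7692 bits
Entropy H = 1.4817 bits
Efficiency η = H/L × 100% = 83.75%


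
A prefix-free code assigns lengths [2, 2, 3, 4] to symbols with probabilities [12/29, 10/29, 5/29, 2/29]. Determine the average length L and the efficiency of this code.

Average length L = Σ p_i × l_i = 2.3103 bits
Entropy H = 1.7598 bits
Efficiency η = H/L × 100% = 76.17%


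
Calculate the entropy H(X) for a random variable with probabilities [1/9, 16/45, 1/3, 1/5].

H(X) = -Σ p(x) log₂ p(x)
  -1/9 × log₂(1/9) = 0.3522
  -16/45 × log₂(16/45) = 0.5304
  -1/3 × log₂(1/3) = 0.5283
  -1/5 × log₂(1/5) = 0.4644
H(X) = 1.8754 bits


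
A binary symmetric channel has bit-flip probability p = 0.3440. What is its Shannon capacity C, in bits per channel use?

For BSC with error probability p:
C = 1 - H(p) where H(p) is binary entropy
H(0.3440) = -0.3440 × log₂(0.3440) - 0.6560 × log₂(0.6560)
H(p) = 0.9286
C = 1 - 0.9286 = 0.0714 bits/use


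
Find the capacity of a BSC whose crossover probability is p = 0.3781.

For BSC with error probability p:
C = 1 - H(p) where H(p) is binary entropy
H(0.3781) = -0.3781 × log₂(0.3781) - 0.6219 × log₂(0.6219)
H(p) = 0.9567
C = 1 - 0.9567 = 0.0433 bits/use


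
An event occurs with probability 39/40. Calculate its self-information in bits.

Information content I(x) = -log₂(p(x))
I = -log₂(39/40) = -log₂(0.9750)
I = 0.0365 bits


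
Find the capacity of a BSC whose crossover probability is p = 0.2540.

For BSC with error probability p:
C = 1 - H(p) where H(p) is binary entropy
H(0.2540) = -0.2540 × log₂(0.2540) - 0.7460 × log₂(0.7460)
H(p) = 0.8176
C = 1 - 0.8176 = 0.1824 bits/use


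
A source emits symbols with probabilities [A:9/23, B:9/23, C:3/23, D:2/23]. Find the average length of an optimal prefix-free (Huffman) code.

Huffman tree construction:
Combine smallest probabilities repeatedly
Resulting codes:
  A: 11 (length 2)
  B: 0 (length 1)
  C: 101 (length 3)
  D: 100 (length 3)
Average length = Σ p(s) × length(s) = 1.8261 bits


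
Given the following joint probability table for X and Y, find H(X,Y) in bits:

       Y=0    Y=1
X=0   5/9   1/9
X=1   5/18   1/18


H(X,Y) = -Σ p(x,y) log₂ p(x,y)
  p(0,0)=5/9: -0.5556 × log₂(0.5556) = 0.4711
  p(0,1)=1/9: -0.1111 × log₂(0.1111) = 0.3522
  p(1,0)=5/18: -0.2778 × log₂(0.2778) = 0.5133
  p(1,1)=1/18: -0.0556 × log₂(0.0556) = 0.2317
H(X,Y) = 1.5683 bits


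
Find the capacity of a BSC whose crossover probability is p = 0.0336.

For BSC with error probability p:
C = 1 - H(p) where H(p) is binary entropy
H(0.0336) = -0.0336 × log₂(0.0336) - 0.9664 × log₂(0.9664)
H(p) = 0.2121
C = 1 - 0.2121 = 0.7879 bits/use


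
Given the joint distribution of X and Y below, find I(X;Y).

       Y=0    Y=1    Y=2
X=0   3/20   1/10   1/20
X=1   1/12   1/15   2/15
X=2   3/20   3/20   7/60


H(X) = 1.5629, H(Y) = 1.5767, H(X,Y) = 3.0883
I(X;Y) = H(X) + H(Y) - H(X,Y) = 0.0512 bits


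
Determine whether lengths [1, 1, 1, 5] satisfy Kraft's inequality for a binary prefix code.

Kraft inequality: Σ 2^(-l_i) ≤ 1 for prefix-free code
Calculating: 2^(-1) + 2^(-1) + 2^(-1) + 2^(-5)
= 0.5 + 0.5 + 0.5 + 0.03125
= 1.5312
Since 1.5312 > 1, prefix-free code does not exist


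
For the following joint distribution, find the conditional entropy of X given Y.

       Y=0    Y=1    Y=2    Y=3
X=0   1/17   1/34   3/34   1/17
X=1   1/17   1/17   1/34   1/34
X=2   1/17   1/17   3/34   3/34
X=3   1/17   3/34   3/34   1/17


H(X|Y) = Σ_y p(y) H(X|Y=y)
  p(Y=0) = 4/17, H(X|Y=0) = 2.0000
  p(Y=1) = 4/17, H(X|Y=1) = 1.9056
  p(Y=2) = 5/17, H(X|Y=2) = 1.8955
  p(Y=3) = 4/17, H(X|Y=3) = 1.9056
H(X|Y) = 0.2353×2.0000 + 0.2353×1.9056 + 0.2941×1.8955 + 0.2353×1.9056 = 1.9248 bits


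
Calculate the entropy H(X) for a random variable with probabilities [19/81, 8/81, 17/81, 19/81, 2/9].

H(X) = -Σ p(x) log₂ p(x)
  -19/81 × log₂(19/81) = 0.4907
  -8/81 × log₂(8/81) = 0.3299
  -17/81 × log₂(17/81) = 0.4727
  -19/81 × log₂(19/81) = 0.4907
  -2/9 × log₂(2/9) = 0.4822
H(X) = 2.2662 bits


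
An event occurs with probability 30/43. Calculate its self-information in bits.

Information content I(x) = -log₂(p(x))
I = -log₂(30/43) = -log₂(0.6977)
I = 0.5194 bits


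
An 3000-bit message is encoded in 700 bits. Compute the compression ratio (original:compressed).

Compression ratio = Original / Compressed
= 3000 / 700 = 4.29:1


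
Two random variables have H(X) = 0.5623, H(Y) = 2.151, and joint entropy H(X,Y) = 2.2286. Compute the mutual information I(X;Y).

I(X;Y) = H(X) + H(Y) - H(X,Y)
I(X;Y) = 0.5623 + 2.151 - 2.2286 = 0.4847 bits


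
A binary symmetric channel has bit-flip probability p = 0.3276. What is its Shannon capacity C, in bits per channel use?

For BSC with error probability p:
C = 1 - H(p) where H(p) is binary entropy
H(0.3276) = -0.3276 × log₂(0.3276) - 0.6724 × log₂(0.6724)
H(p) = 0.9125
C = 1 - 0.9125 = 0.0875 bits/use


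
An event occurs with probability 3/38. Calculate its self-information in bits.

Information content I(x) = -log₂(p(x))
I = -log₂(3/38) = -log₂(0.0789)
I = 3.6630 bits


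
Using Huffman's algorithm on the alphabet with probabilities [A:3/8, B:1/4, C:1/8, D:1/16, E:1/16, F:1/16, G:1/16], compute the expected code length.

Huffman tree construction:
Combine smallest probabilities repeatedly
Resulting codes:
  A: 11 (length 2)
  B: 01 (length 2)
  C: 100 (length 3)
  D: 1010 (length 4)
  E: 1011 (length 4)
  F: 000 (length 3)
  G: 001 (length 3)
Average length = Σ p(s) × length(s) = 2.5000 bits


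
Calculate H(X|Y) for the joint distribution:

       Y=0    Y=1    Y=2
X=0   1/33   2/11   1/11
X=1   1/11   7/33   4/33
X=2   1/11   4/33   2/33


H(X|Y) = Σ_y p(y) H(X|Y=y)
  p(Y=0) = 7/33, H(X|Y=0) = 1.4488
  p(Y=1) = 17/33, H(X|Y=1) = 1.5486
  p(Y=2) = 3/11, H(X|Y=2) = 1.5305
H(X|Y) = 0.2121×1.4488 + 0.5152×1.5486 + 0.2727×1.5305 = 1.5225 bits


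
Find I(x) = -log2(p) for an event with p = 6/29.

Information content I(x) = -log₂(p(x))
I = -log₂(6/29) = -log₂(0.2069)
I = 2.2730 bits
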